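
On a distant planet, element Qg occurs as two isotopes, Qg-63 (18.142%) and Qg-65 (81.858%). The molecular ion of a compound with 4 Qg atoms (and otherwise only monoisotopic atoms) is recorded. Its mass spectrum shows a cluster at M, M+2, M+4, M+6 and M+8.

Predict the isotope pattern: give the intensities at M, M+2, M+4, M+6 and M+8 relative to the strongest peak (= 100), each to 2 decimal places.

0.24 : 4.35 : 29.47 : 88.65 : 100.00

Each Qg atom is independently Qg-63 (p = 0.18142) or Qg-65 (q = 0.81858); the cluster is the binomial expansion (p + q)^4.
P(M) = 0.18142^4 = 0.001083
P(M+2) = 4 × 0.18142^3 × 0.81858^1 = 0.019551
P(M+4) = 6 × 0.18142^2 × 0.81858^2 = 0.132326
P(M+6) = 4 × 0.18142^1 × 0.81858^3 = 0.398042
P(M+8) = 0.81858^4 = 0.448998
The M+8 peak is largest (0.448998); scaling to 100 gives 0.24 : 4.35 : 29.47 : 88.65 : 100.00.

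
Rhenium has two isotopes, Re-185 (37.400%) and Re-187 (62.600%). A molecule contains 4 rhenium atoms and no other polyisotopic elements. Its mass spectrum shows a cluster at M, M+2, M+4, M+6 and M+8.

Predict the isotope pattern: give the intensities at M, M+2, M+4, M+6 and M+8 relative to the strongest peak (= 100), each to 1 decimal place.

Expanding (0.37400 + 0.62600)^4:
P(M) = 0.37400^4 = 0.019565
P(M+2) = 4 × 0.37400^3 × 0.62600^1 = 0.130993
P(M+4) = 6 × 0.37400^2 × 0.62600^2 = 0.328884
P(M+6) = 4 × 0.37400^1 × 0.62600^3 = 0.366990
P(M+8) = 0.62600^4 = 0.153567
The M+6 peak is largest (0.366990); scaling to 100 gives 5.3 : 35.7 : 89.6 : 100.0 : 41.8.

5.3 : 35.7 : 89.6 : 100.0 : 41.8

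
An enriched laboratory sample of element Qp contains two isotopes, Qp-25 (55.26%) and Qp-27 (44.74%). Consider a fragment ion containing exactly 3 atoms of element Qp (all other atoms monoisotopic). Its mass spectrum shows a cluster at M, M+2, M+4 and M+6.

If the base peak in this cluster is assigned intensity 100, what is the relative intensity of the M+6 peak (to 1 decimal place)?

21.8

Term probabilities: M 0.1687, M+2 0.4099, M+4 0.3318, M+6 0.0896. Base peak = M+2.
P(M+2) = C(3,1) × 0.5526^2 × 0.4474^1 = 3 × 0.30536676 × 0.4474 = 0.409863 (base)
P(M+6) = C(3,3) × 0.5526^0 × 0.4474^3 = 1 × 1.0000 × 0.08955461 = 0.089555
Relative intensity = 0.089555 / 0.409863 × 100 = 21.8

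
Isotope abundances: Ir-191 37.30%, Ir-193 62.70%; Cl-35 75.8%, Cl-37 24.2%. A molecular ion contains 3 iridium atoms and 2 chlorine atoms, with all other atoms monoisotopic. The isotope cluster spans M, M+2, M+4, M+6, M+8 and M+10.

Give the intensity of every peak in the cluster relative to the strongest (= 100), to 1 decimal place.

8.5 : 48.2 : 100.0 : 90.5 : 33.0 : 4.1

Iridium pattern (n=3): 0.05189512 : 0.26170165 : 0.43991135 : 0.24649188
Chlorine pattern (n=2): 0.574564 : 0.366872 : 0.058564
Convolve the two distributions (both contribute in 2-u steps):
  M: 0.05189512×0.574564 = 0.029817
  M+2: 0.05189512×0.366872 + 0.26170165×0.574564 = 0.169403
  M+4: 0.05189512×0.058564 + 0.26170165×0.366872 + 0.43991135×0.574564 = 0.351807
  M+6: 0.26170165×0.058564 + 0.43991135×0.366872 + 0.24649188×0.574564 = 0.318343
  M+8: 0.43991135×0.058564 + 0.24649188×0.366872 = 0.116194
  M+10: 0.24649188×0.058564 = 0.014436
Scale to base peak (0.351807) = 100: 8.5 : 48.2 : 100.0 : 90.5 : 33.0 : 4.1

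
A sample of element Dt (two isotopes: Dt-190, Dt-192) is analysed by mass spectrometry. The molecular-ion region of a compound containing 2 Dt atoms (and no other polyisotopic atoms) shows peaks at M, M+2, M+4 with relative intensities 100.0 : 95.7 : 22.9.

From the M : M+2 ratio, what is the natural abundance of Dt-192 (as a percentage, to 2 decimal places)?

32.36%

If p is the fraction of Dt that is Dt-190, then I(M+2)/I(M) = [C(2,1)·p^1·(1−p)] / p^2 = 2·(1−p)/p = 95.7/100.0 = 0.9570
(1−p)/p = 0.9570/2 = 0.4785  ⇒  p = 1/(1 + 0.4785) = 0.6764
Dt-190: 67.64%, Dt-192: 32.36%.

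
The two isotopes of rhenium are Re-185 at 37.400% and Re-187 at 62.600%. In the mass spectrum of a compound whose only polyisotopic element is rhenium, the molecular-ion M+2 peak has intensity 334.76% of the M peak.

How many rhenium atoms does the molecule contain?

2

With n Re atoms, P(M+2)/P(M) = C(n,1)·p^(n−1)q / p^n = n·q/p = n · 0.62600/0.37400.
n = 3.3476 × 0.37400/0.62600 = 2.00 ≈ 2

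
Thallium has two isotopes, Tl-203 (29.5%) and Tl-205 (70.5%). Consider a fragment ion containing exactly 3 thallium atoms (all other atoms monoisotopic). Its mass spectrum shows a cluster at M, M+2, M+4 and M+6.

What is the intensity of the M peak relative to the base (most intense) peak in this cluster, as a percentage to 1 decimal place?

Binomial terms of (0.295 + 0.705)^3: M 0.0257, M+2 0.1841, M+4 0.4399, M+6 0.3504 → M+4 is the base peak.
P(M+4) = C(3,2) × 0.295^1 × 0.705^2 = 3 × 0.2950 × 0.497025 = 0.439867 (base)
P(M) = C(3,0) × 0.295^3 × 0.705^0 = 1 × 0.02567237 × 1.0000 = 0.025672
Relative intensity = 0.025672 / 0.439867 × 100 = 5.8

5.8%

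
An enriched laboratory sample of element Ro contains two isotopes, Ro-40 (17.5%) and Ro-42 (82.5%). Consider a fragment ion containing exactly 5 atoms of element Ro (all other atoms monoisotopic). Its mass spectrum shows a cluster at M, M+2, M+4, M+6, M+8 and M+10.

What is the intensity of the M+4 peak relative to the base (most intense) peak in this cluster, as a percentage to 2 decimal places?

(0.175 + 0.825)^5 gives M 0.0002, M+2 0.0039, M+4 0.0365, M+6 0.1720, M+8 0.4053, M+10 0.3822; the largest is M+8.
P(M+8) = C(5,4) × 0.175^1 × 0.825^4 = 5 × 0.1750 × 0.46325039 = 0.405344 (base)
P(M+4) = C(5,2) × 0.175^3 × 0.825^2 = 10 × 0.00535937 × 0.680625 = 0.036477
Relative intensity = 0.036477 / 0.405344 × 100 = 9.00

9.00%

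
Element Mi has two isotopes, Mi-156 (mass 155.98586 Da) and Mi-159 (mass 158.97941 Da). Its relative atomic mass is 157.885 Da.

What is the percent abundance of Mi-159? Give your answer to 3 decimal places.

Writing the weighted mean with unknown fraction x of Mi-156:
155.98586·x + 158.97941·(1 − x) = 157.885
(155.98586 − 158.97941)·x = 157.885 − 158.97941
x = -1.09441 / -2.99355 = 0.36559 → 36.559% Mi-156, 63.441% Mi-159.

63.441%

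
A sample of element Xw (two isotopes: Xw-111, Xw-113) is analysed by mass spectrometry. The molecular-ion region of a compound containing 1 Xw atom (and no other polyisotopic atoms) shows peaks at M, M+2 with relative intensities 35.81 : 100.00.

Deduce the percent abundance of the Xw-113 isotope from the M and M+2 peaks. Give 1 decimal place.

Write p for the Xw-111 fraction. I(M+2)/I(M) = [C(1,1)·p^0·(1−p)] / p^1 = 1·(1−p)/p = 100.00/35.81 = 2.7925
(1−p)/p = 2.7925/1 = 2.7925  ⇒  p = 1/(1 + 2.7925) = 0.2637
Xw-111: 26.4%, Xw-113: 73.6%.

73.6%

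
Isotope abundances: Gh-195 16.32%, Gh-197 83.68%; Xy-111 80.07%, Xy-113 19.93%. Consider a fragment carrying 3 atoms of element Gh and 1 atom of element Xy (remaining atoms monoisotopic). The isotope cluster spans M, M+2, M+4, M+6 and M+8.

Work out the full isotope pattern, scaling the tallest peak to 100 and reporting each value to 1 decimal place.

Element Gh pattern (n=3): 0.00434671 : 0.0668626 : 0.34283468 : 0.58595601
Element Xy pattern (n=1): 0.8007 : 0.1993
Convolve the two distributions (both contribute in 2-u steps):
  M: 0.00434671×0.8007 = 0.003480
  M+2: 0.00434671×0.1993 + 0.0668626×0.8007 = 0.054403
  M+4: 0.0668626×0.1993 + 0.34283468×0.8007 = 0.287833
  M+6: 0.34283468×0.1993 + 0.58595601×0.8007 = 0.537502
  M+8: 0.58595601×0.1993 = 0.116781
Scale to base peak (0.537502) = 100: 0.6 : 10.1 : 53.6 : 100.0 : 21.7

0.6 : 10.1 : 53.6 : 100.0 : 21.7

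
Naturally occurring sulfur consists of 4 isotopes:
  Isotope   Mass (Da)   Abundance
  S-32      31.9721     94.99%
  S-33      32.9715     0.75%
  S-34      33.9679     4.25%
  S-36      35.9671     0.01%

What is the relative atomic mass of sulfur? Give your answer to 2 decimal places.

32.06 Da

Weight each isotope mass by its fractional abundance: 0.9499 × 31.9721 + 0.0075 × 32.9715 + 0.0425 × 33.9679 + 0.0001 × 35.9671
= 30.37030 + 0.24729 + 1.44364 + 0.00360 = 32.06483 Da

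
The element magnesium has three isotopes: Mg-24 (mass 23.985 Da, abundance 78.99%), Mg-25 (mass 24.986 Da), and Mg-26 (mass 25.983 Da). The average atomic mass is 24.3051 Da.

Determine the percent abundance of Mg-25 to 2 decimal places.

Let x and y be the fractions of Mg-25 and Mg-26. Then x + y = 1 − 0.7899 = 0.2101 and 24.986x + 25.983y = 24.3051 − 0.7899×23.985 = 5.3593485.
Substituting: 24.986x + 25.983(0.2101 − x) = 5.3593485
(24.986 − 25.983)x = -0.0996798  ⇒  x = 0.09998, y = 0.11012
Mg-25: 10.00%, Mg-26: 11.01%.

10.00%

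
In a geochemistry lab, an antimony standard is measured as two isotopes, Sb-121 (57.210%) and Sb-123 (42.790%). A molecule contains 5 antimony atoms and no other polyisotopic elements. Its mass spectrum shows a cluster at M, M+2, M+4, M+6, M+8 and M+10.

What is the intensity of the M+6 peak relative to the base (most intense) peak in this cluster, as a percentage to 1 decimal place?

74.8%

Binomial terms of (0.57210 + 0.42790)^5: M 0.0613, M+2 0.2292, M+4 0.3428, M+6 0.2564, M+8 0.0959, M+10 0.0143 → M+4 is the base peak.
P(M+4) = C(5,2) × 0.57210^3 × 0.42790^2 = 10 × 0.18724742 × 0.18309841 = 0.342847 (base)
P(M+6) = C(5,3) × 0.57210^2 × 0.42790^3 = 10 × 0.32729841 × 0.07834781 = 0.256431
Relative intensity = 0.256431 / 0.342847 × 100 = 74.8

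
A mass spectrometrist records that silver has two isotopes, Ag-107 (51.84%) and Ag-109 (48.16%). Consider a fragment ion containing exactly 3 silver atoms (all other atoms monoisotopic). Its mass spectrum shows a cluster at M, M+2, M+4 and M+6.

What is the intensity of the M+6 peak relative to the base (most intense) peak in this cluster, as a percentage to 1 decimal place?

(0.5184 + 0.4816)^3 gives M 0.1393, M+2 0.3883, M+4 0.3607, M+6 0.1117; the largest is M+2.
P(M+2) = C(3,1) × 0.5184^2 × 0.4816^1 = 3 × 0.26873856 × 0.4816 = 0.388273 (base)
P(M+6) = C(3,3) × 0.5184^0 × 0.4816^3 = 1 × 1.0000 × 0.11170161 = 0.111702
Relative intensity = 0.111702 / 0.388273 × 100 = 28.8

28.8%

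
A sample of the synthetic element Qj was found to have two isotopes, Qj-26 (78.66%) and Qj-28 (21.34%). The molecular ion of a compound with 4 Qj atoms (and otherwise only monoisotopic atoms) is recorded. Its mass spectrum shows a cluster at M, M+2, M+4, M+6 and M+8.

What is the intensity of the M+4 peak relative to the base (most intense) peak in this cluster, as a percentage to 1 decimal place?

40.7%

Binomial terms of (0.7866 + 0.2134)^4: M 0.3828, M+2 0.4154, M+4 0.1691, M+6 0.0306, M+8 0.0021 → M+2 is the base peak.
P(M+2) = C(4,1) × 0.7866^3 × 0.2134^1 = 4 × 0.48670054 × 0.2134 = 0.415448 (base)
P(M+4) = C(4,2) × 0.7866^2 × 0.2134^2 = 6 × 0.61873956 × 0.04553956 = 0.169063
Relative intensity = 0.169063 / 0.415448 × 100 = 40.7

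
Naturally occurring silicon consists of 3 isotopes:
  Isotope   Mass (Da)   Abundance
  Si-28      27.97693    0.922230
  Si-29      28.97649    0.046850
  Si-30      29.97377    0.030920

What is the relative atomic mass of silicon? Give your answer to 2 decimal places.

Ar = Σ fᵢ·mᵢ = 0.922230 × 27.97693 + 0.046850 × 28.97649 + 0.030920 × 29.97377
= 25.801164 + 1.357549 + 0.926789 = 28.085502 Da

28.09 Da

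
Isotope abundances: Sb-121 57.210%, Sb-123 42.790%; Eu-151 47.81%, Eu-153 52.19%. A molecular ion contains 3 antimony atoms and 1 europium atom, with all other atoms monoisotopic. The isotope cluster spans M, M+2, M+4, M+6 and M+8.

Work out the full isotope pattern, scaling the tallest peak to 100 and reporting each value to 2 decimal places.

24.23 : 80.81 : 100.00 : 54.52 : 11.07

Antimony pattern (n=3): 0.18724742 : 0.42015297 : 0.3142518 : 0.07834781
Europium pattern (n=1): 0.4781 : 0.5219
Convolve the two distributions (both contribute in 2-u steps):
  M: 0.18724742×0.4781 = 0.089523
  M+2: 0.18724742×0.5219 + 0.42015297×0.4781 = 0.298600
  M+4: 0.42015297×0.5219 + 0.3142518×0.4781 = 0.369522
  M+6: 0.3142518×0.5219 + 0.07834781×0.4781 = 0.201466
  M+8: 0.07834781×0.5219 = 0.040890
Scale to base peak (0.369522) = 100: 24.23 : 80.81 : 100.00 : 54.52 : 11.07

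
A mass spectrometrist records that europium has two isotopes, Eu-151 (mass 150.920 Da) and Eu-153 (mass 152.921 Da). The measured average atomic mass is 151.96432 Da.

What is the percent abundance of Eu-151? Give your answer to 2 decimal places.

47.81%

Let x be the fractional abundance of Eu-151; then Eu-153 has abundance 1 − x.
150.920·x + 152.921·(1 − x) = 151.96432
(150.920 − 152.921)·x = 151.96432 − 152.921
x = -0.95668 / -2.001 = 0.47810 → 47.81% Eu-151, 52.19% Eu-153.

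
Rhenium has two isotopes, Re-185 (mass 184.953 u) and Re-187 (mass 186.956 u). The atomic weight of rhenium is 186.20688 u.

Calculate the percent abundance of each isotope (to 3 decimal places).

Re-185: 37.400%, Re-187: 62.600%

Writing the weighted mean with unknown fraction x of Re-185:
184.953·x + 186.956·(1 − x) = 186.20688
(184.953 − 186.956)·x = 186.20688 − 186.956
x = -0.74912 / -2.003 = 0.37400 → 37.400% Re-185, 62.600% Re-187.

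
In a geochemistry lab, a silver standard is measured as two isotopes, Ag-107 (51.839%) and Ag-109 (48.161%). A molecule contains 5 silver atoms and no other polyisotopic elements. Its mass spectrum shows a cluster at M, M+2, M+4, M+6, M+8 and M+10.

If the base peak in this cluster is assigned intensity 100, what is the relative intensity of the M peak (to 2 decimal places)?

(0.51839 + 0.48161)^5 gives M 0.0374, M+2 0.1739, M+4 0.3231, M+6 0.3002, M+8 0.1394, M+10 0.0259; the largest is M+4.
P(M+4) = C(5,2) × 0.51839^3 × 0.48161^2 = 10 × 0.13930601 × 0.23194819 = 0.323118 (base)
P(M) = C(5,0) × 0.51839^5 × 0.48161^0 = 1 × 0.03743545 × 1.0000 = 0.037435
Relative intensity = 0.037435 / 0.323118 × 100 = 11.59

11.59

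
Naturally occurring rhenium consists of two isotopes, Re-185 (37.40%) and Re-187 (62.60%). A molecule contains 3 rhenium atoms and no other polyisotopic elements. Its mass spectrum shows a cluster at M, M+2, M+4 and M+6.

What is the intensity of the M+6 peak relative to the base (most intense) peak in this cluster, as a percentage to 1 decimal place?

Binomial terms of (0.3740 + 0.6260)^3: M 0.0523, M+2 0.2627, M+4 0.4397, M+6 0.2453 → M+4 is the base peak.
P(M+4) = C(3,2) × 0.3740^1 × 0.6260^2 = 3 × 0.3740 × 0.391876 = 0.439685 (base)
P(M+6) = C(3,3) × 0.3740^0 × 0.6260^3 = 1 × 1.0000 × 0.24531438 = 0.245314
Relative intensity = 0.245314 / 0.439685 × 100 = 55.8

55.8%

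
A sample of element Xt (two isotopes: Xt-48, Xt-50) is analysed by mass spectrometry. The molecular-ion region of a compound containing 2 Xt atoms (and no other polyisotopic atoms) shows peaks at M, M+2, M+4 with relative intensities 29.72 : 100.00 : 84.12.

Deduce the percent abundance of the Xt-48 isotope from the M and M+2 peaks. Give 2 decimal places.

If p is the fraction of Xt that is Xt-48, then I(M+2)/I(M) = [C(2,1)·p^1·(1−p)] / p^2 = 2·(1−p)/p = 100.00/29.72 = 3.3647
(1−p)/p = 3.3647/2 = 1.6824  ⇒  p = 1/(1 + 1.6824) = 0.3728
Xt-48: 37.28%, Xt-50: 62.72%.

37.28%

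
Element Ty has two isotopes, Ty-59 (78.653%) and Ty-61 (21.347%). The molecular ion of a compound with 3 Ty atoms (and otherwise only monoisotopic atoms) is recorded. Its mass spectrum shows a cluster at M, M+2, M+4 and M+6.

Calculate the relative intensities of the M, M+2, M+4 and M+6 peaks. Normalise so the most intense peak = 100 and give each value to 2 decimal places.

100.00 : 81.42 : 22.10 : 2.00

The 3 Ty atoms are independent, so intensities follow the terms of (0.78653 + 0.21347)^3.
P(M) = 0.78653^3 = 0.486571
P(M+2) = 3 × 0.78653^2 × 0.21347^1 = 0.396176
P(M+4) = 3 × 0.78653^1 × 0.21347^2 = 0.107525
P(M+6) = 0.21347^3 = 0.009728
The M peak is largest (0.486571); scaling to 100 gives 100.00 : 81.42 : 22.10 : 2.00.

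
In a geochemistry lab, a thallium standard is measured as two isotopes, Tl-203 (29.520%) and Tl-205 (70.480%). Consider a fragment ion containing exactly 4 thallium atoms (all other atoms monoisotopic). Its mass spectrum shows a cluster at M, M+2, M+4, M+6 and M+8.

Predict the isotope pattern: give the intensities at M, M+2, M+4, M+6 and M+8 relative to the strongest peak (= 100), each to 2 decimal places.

Each Tl atom is independently Tl-203 (p = 0.29520) or Tl-205 (q = 0.70480); the cluster is the binomial expansion (p + q)^4.
P(M) = 0.29520^4 = 0.007594
P(M+2) = 4 × 0.29520^3 × 0.70480^1 = 0.072523
P(M+4) = 6 × 0.29520^2 × 0.70480^2 = 0.259726
P(M+6) = 4 × 0.29520^1 × 0.70480^3 = 0.413403
P(M+8) = 0.70480^4 = 0.246754
The M+6 peak is largest (0.413403); scaling to 100 gives 1.84 : 17.54 : 62.83 : 100.00 : 59.69.

1.84 : 17.54 : 62.83 : 100.00 : 59.69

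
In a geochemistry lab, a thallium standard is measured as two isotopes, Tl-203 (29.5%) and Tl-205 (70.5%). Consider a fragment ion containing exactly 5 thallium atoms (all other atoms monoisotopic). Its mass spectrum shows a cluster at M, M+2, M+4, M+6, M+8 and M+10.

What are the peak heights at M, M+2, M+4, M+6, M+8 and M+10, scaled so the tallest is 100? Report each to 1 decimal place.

The 5 Tl atoms are independent, so intensities follow the terms of (0.295 + 0.705)^5.
P(M) = 0.295^5 = 0.002234
P(M+2) = 5 × 0.295^4 × 0.705^1 = 0.026696
P(M+4) = 10 × 0.295^3 × 0.705^2 = 0.127598
P(M+6) = 10 × 0.295^2 × 0.705^3 = 0.304938
P(M+8) = 5 × 0.295^1 × 0.705^4 = 0.364375
P(M+10) = 0.705^5 = 0.174159
The M+8 peak is largest (0.364375); scaling to 100 gives 0.6 : 7.3 : 35.0 : 83.7 : 100.0 : 47.8.

0.6 : 7.3 : 35.0 : 83.7 : 100.0 : 47.8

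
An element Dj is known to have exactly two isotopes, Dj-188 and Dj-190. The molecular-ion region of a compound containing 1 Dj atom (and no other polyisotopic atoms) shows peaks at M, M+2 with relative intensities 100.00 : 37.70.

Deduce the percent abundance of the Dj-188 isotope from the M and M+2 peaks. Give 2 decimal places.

72.62%

Write p for the Dj-188 fraction. I(M+2)/I(M) = [C(1,1)·p^0·(1−p)] / p^1 = 1·(1−p)/p = 37.70/100.00 = 0.3770
(1−p)/p = 0.3770/1 = 0.3770  ⇒  p = 1/(1 + 0.3770) = 0.7262
Dj-188: 72.62%, Dj-190: 27.38%.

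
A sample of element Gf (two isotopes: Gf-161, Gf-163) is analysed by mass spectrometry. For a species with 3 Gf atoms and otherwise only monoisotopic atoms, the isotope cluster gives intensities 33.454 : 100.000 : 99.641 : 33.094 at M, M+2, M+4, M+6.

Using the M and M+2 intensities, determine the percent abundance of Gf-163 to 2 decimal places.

49.91%

Write p for the Gf-161 fraction. I(M+2)/I(M) = [C(3,1)·p^2·(1−p)] / p^3 = 3·(1−p)/p = 100.000/33.454 = 2.9892
(1−p)/p = 2.9892/3 = 0.9964  ⇒  p = 1/(1 + 0.9964) = 0.5009
Gf-161: 50.09%, Gf-163: 49.91%.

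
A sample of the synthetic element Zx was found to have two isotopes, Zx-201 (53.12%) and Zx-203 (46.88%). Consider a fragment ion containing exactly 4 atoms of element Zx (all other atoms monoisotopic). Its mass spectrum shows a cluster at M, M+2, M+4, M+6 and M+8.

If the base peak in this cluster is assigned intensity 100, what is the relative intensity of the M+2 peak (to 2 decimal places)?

Binomial terms of (0.5312 + 0.4688)^4: M 0.0796, M+2 0.2811, M+4 0.3721, M+6 0.2189, M+8 0.0483 → M+4 is the base peak.
P(M+4) = C(4,2) × 0.5312^2 × 0.4688^2 = 6 × 0.28217344 × 0.21977344 = 0.372085 (base)
P(M+2) = C(4,1) × 0.5312^3 × 0.4688^1 = 4 × 0.14989053 × 0.4688 = 0.281075
Relative intensity = 0.281075 / 0.372085 × 100 = 75.54

75.54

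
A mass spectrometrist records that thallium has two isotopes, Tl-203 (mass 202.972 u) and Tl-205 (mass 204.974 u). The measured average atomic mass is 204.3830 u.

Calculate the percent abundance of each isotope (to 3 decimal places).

Writing the weighted mean with unknown fraction x of Tl-203:
202.972·x + 204.974·(1 − x) = 204.3830
(202.972 − 204.974)·x = 204.3830 − 204.974
x = -0.5910 / -2.002 = 0.29520 → 29.520% Tl-203, 70.480% Tl-205.

Tl-203: 29.520%, Tl-205: 70.480%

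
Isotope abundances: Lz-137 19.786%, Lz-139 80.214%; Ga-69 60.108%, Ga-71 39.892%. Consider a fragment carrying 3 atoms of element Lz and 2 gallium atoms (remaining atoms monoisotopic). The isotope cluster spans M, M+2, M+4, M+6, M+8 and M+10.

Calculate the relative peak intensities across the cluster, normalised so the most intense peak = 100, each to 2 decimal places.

Element Lz pattern (n=3): 0.00774594 : 0.09420792 : 0.38192634 : 0.5161198
Gallium pattern (n=2): 0.36129717 : 0.47956567 : 0.15913717
Convolve the two distributions (both contribute in 2-u steps):
  M: 0.00774594×0.36129717 = 0.002799
  M+2: 0.00774594×0.47956567 + 0.09420792×0.36129717 = 0.037752
  M+4: 0.00774594×0.15913717 + 0.09420792×0.47956567 + 0.38192634×0.36129717 = 0.184400
  M+6: 0.09420792×0.15913717 + 0.38192634×0.47956567 + 0.5161198×0.36129717 = 0.384623
  M+8: 0.38192634×0.15913717 + 0.5161198×0.47956567 = 0.308292
  M+10: 0.5161198×0.15913717 = 0.082134
Scale to base peak (0.384623) = 100: 0.73 : 9.82 : 47.94 : 100.00 : 80.15 : 21.35

0.73 : 9.82 : 47.94 : 100.00 : 80.15 : 21.35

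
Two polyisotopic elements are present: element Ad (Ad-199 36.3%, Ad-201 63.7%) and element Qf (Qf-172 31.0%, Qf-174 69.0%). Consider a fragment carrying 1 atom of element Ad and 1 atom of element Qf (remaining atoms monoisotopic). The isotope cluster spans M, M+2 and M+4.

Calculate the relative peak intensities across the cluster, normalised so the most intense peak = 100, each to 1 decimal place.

25.1 : 100.0 : 98.1

Element Ad pattern (n=1): 0.3630 : 0.6370
Element Qf pattern (n=1): 0.3100 : 0.6900
Convolve the two distributions (both contribute in 2-u steps):
  M: 0.3630×0.3100 = 0.112530
  M+2: 0.3630×0.6900 + 0.6370×0.3100 = 0.447940
  M+4: 0.6370×0.6900 = 0.439530
Scale to base peak (0.447940) = 100: 25.1 : 100.0 : 98.1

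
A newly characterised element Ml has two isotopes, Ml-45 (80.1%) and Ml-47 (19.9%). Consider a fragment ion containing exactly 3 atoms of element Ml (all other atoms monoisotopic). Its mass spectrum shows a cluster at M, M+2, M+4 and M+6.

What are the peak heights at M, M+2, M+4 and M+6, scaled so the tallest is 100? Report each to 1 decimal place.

Each Ml atom is independently Ml-45 (p = 0.801) or Ml-47 (q = 0.199); the cluster is the binomial expansion (p + q)^3.
P(M) = 0.801^3 = 0.513922
P(M+2) = 3 × 0.801^2 × 0.199^1 = 0.383036
P(M+4) = 3 × 0.801^1 × 0.199^2 = 0.095161
P(M+6) = 0.199^3 = 0.007881
The M peak is largest (0.513922); scaling to 100 gives 100.0 : 74.5 : 18.5 : 1.5.

100.0 : 74.5 : 18.5 : 1.5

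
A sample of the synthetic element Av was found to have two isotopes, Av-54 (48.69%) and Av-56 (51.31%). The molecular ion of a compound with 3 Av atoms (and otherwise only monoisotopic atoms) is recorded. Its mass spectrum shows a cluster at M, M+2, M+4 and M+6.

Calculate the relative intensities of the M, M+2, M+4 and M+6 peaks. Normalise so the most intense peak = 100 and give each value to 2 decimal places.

30.02 : 94.89 : 100.00 : 35.13

Expanding (0.4869 + 0.5131)^3:
P(M) = 0.4869^3 = 0.115430
P(M+2) = 3 × 0.4869^2 × 0.5131^1 = 0.364924
P(M+4) = 3 × 0.4869^1 × 0.5131^2 = 0.384561
P(M+6) = 0.5131^3 = 0.135085
The M+4 peak is largest (0.384561); scaling to 100 gives 30.02 : 94.89 : 100.00 : 35.13.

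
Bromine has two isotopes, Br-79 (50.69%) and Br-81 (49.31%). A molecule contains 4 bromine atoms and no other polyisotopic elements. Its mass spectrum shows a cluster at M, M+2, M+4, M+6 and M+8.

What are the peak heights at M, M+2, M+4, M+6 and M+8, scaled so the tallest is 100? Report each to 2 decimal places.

17.61 : 68.53 : 100.00 : 64.85 : 15.77

Expanding (0.5069 + 0.4931)^4:
P(M) = 0.5069^4 = 0.066022
P(M+2) = 4 × 0.5069^3 × 0.4931^1 = 0.256899
P(M+4) = 6 × 0.5069^2 × 0.4931^2 = 0.374857
P(M+6) = 4 × 0.5069^1 × 0.4931^3 = 0.243101
P(M+8) = 0.4931^4 = 0.059121
The M+4 peak is largest (0.374857); scaling to 100 gives 17.61 : 68.53 : 100.00 : 64.85 : 15.77.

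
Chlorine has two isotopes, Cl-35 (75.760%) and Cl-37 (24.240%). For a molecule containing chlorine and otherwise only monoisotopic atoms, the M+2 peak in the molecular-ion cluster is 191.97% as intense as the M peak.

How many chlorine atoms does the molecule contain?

For n independent Cl atoms, I(M+2)/I(M) = n · (abundance Cl-37) / (abundance Cl-35) = n · 0.24240/0.75760.
n = 1.9197 × 0.75760/0.24240 = 6.00 ≈ 6

6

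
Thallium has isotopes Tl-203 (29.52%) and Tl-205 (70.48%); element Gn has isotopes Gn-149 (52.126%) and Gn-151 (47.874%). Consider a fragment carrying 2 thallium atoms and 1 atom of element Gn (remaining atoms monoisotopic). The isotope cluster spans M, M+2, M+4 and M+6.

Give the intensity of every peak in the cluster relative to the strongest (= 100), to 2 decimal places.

Thallium pattern (n=2): 0.08714304 : 0.41611392 : 0.49674304
Element Gn pattern (n=1): 0.52126 : 0.47874
Convolve the two distributions (both contribute in 2-u steps):
  M: 0.08714304×0.52126 = 0.045424
  M+2: 0.08714304×0.47874 + 0.41611392×0.52126 = 0.258622
  M+4: 0.41611392×0.47874 + 0.49674304×0.52126 = 0.458143
  M+6: 0.49674304×0.47874 = 0.237811
Scale to base peak (0.458143) = 100: 9.91 : 56.45 : 100.00 : 51.91

9.91 : 56.45 : 100.00 : 51.91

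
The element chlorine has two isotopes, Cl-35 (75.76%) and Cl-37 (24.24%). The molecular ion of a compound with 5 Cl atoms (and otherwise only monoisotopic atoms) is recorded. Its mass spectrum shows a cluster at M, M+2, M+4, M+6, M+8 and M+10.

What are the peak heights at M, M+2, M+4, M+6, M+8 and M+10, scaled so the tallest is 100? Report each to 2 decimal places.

62.51 : 100.00 : 63.99 : 20.47 : 3.28 : 0.21

Expanding (0.7576 + 0.2424)^5:
P(M) = 0.7576^5 = 0.249574
P(M+2) = 5 × 0.7576^4 × 0.2424^1 = 0.399266
P(M+4) = 10 × 0.7576^3 × 0.2424^2 = 0.255497
P(M+6) = 10 × 0.7576^2 × 0.2424^3 = 0.081748
P(M+8) = 5 × 0.7576^1 × 0.2424^4 = 0.013078
P(M+10) = 0.2424^5 = 0.000837
The M+2 peak is largest (0.399266); scaling to 100 gives 62.51 : 100.00 : 63.99 : 20.47 : 3.28 : 0.21.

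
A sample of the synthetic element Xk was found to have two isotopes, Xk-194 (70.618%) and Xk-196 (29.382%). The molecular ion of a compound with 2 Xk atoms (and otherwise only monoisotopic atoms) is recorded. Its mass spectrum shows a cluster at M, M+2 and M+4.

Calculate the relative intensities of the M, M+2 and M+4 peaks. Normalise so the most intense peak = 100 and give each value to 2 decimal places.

100.00 : 83.21 : 17.31

Expanding (0.70618 + 0.29382)^2:
P(M) = 0.70618^2 = 0.498690
P(M+2) = 2 × 0.70618^1 × 0.29382^1 = 0.414980
P(M+4) = 0.29382^2 = 0.086330
The M peak is largest (0.498690); scaling to 100 gives 100.00 : 83.21 : 17.31.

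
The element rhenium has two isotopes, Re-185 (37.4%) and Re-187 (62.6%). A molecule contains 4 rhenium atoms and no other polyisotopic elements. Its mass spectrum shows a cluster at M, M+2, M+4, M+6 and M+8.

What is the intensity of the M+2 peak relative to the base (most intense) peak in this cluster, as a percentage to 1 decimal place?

35.7%

Term probabilities: M 0.0196, M+2 0.1310, M+4 0.3289, M+6 0.3670, M+8 0.1536. Base peak = M+6.
P(M+6) = C(4,3) × 0.374^1 × 0.626^3 = 4 × 0.3740 × 0.24531438 = 0.366990 (base)
P(M+2) = C(4,1) × 0.374^3 × 0.626^1 = 4 × 0.05231362 × 0.6260 = 0.130993
Relative intensity = 0.130993 / 0.366990 × 100 = 35.7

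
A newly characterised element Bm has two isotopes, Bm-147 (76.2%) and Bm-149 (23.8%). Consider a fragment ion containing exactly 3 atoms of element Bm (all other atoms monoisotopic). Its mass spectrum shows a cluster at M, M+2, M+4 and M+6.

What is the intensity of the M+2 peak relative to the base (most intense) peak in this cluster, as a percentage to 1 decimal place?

93.7%

Term probabilities: M 0.4425, M+2 0.4146, M+4 0.1295, M+6 0.0135. Base peak = M.
P(M) = C(3,0) × 0.762^3 × 0.238^0 = 1 × 0.44245073 × 1.0000 = 0.442451 (base)
P(M+2) = C(3,1) × 0.762^2 × 0.238^1 = 3 × 0.580644 × 0.2380 = 0.414580
Relative intensity = 0.414580 / 0.442451 × 100 = 93.7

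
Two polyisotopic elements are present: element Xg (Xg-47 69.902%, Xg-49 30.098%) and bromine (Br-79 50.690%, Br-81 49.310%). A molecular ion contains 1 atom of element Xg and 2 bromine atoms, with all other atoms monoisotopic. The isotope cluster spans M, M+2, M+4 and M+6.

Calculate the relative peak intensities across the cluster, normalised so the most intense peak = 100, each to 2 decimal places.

Element Xg pattern (n=1): 0.69902 : 0.30098
Bromine pattern (n=2): 0.25694761 : 0.49990478 : 0.24314761
Convolve the two distributions (both contribute in 2-u steps):
  M: 0.69902×0.25694761 = 0.179612
  M+2: 0.69902×0.49990478 + 0.30098×0.25694761 = 0.426780
  M+4: 0.69902×0.24314761 + 0.30098×0.49990478 = 0.320426
  M+6: 0.30098×0.24314761 = 0.073183
Scale to base peak (0.426780) = 100: 42.09 : 100.00 : 75.08 : 17.15

42.09 : 100.00 : 75.08 : 17.15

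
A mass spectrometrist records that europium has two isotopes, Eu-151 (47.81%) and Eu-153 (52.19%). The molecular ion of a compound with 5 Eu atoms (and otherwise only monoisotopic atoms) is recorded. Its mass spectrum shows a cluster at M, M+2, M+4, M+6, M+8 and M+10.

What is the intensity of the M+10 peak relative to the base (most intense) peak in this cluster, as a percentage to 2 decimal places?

Binomial terms of (0.4781 + 0.5219)^5: M 0.0250, M+2 0.1363, M+4 0.2977, M+6 0.3249, M+8 0.1774, M+10 0.0387 → M+6 is the base peak.
P(M+6) = C(5,3) × 0.4781^2 × 0.5219^3 = 10 × 0.22857961 × 0.14215492 = 0.324937 (base)
P(M+10) = C(5,5) × 0.4781^0 × 0.5219^5 = 1 × 1.0000 × 0.0387201 = 0.038720
Relative intensity = 0.038720 / 0.324937 × 100 = 11.92

11.92%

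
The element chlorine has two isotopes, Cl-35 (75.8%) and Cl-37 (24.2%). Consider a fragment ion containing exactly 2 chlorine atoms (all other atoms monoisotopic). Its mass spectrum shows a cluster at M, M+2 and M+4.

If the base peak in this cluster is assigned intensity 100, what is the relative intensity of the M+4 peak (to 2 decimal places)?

Binomial terms of (0.758 + 0.242)^2: M 0.5746, M+2 0.3669, M+4 0.0586 → M is the base peak.
P(M) = C(2,0) × 0.758^2 × 0.242^0 = 1 × 0.574564 × 1.0000 = 0.574564 (base)
P(M+4) = C(2,2) × 0.758^0 × 0.242^2 = 1 × 1.0000 × 0.058564 = 0.058564
Relative intensity = 0.058564 / 0.574564 × 100 = 10.19

10.19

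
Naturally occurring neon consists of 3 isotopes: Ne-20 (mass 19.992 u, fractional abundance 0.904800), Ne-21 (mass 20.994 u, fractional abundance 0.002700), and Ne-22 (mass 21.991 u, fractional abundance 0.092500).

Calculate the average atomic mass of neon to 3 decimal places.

Average mass = Σ (abundance × isotope mass) = 0.904800 × 19.992 + 0.002700 × 20.994 + 0.092500 × 21.991
= 18.0888 + 0.0567 + 2.0342 = 20.1797 u

20.180 u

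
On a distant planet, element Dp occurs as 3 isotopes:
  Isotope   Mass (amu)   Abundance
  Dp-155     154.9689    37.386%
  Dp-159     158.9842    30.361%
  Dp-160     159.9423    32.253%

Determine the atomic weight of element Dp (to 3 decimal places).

Weight each isotope mass by its fractional abundance: 0.37386 × 154.9689 + 0.30361 × 158.9842 + 0.32253 × 159.9423
= 57.93667 + 48.26919 + 51.58619 = 157.79205 amu

157.792 amu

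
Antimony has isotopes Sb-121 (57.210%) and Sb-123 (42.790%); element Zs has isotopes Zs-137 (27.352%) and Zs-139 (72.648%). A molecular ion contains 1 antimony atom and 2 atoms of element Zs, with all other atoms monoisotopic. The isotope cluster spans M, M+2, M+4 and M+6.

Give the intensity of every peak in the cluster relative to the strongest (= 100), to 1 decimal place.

9.1 : 55.0 : 100.0 : 47.8

Antimony pattern (n=1): 0.5721 : 0.4279
Element Zs pattern (n=2): 0.07481319 : 0.39741362 : 0.52777319
Convolve the two distributions (both contribute in 2-u steps):
  M: 0.5721×0.07481319 = 0.042801
  M+2: 0.5721×0.39741362 + 0.4279×0.07481319 = 0.259373
  M+4: 0.5721×0.52777319 + 0.4279×0.39741362 = 0.471992
  M+6: 0.4279×0.52777319 = 0.225834
Scale to base peak (0.471992) = 100: 9.1 : 55.0 : 100.0 : 47.8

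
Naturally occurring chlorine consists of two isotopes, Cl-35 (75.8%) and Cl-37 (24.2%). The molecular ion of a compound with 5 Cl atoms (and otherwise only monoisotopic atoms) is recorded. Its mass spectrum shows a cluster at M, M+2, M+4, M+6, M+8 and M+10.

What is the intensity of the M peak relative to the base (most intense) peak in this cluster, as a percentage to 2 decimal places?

62.64%

(0.758 + 0.242)^5 gives M 0.2502, M+2 0.3994, M+4 0.2551, M+6 0.0814, M+8 0.0130, M+10 0.0008; the largest is M+2.
P(M+2) = C(5,1) × 0.758^4 × 0.242^1 = 5 × 0.33012379 × 0.2420 = 0.399450 (base)
P(M) = C(5,0) × 0.758^5 × 0.242^0 = 1 × 0.25023383 × 1.0000 = 0.250234
Relative intensity = 0.250234 / 0.399450 × 100 = 62.64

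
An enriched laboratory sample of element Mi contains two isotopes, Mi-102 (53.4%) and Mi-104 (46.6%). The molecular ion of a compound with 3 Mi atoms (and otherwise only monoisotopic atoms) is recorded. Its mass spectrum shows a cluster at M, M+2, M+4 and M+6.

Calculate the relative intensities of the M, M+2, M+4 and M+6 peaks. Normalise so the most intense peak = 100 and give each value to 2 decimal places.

The 3 Mi atoms are independent, so intensities follow the terms of (0.534 + 0.466)^3.
P(M) = 0.534^3 = 0.152273
P(M+2) = 3 × 0.534^2 × 0.466^1 = 0.398648
P(M+4) = 3 × 0.534^1 × 0.466^2 = 0.347884
P(M+6) = 0.466^3 = 0.101195
The M+2 peak is largest (0.398648); scaling to 100 gives 38.20 : 100.00 : 87.27 : 25.38.

38.20 : 100.00 : 87.27 : 25.38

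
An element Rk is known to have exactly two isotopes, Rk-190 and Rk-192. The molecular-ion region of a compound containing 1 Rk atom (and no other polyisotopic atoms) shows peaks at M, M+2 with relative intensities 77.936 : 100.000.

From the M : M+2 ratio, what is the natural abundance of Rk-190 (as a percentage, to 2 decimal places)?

43.80%

Let p = fractional abundance of Rk-190. I(M+2)/I(M) = [C(1,1)·p^0·(1−p)] / p^1 = 1·(1−p)/p = 100.000/77.936 = 1.2831
(1−p)/p = 1.2831/1 = 1.2831  ⇒  p = 1/(1 + 1.2831) = 0.4380
Rk-190: 43.80%, Rk-192: 56.20%.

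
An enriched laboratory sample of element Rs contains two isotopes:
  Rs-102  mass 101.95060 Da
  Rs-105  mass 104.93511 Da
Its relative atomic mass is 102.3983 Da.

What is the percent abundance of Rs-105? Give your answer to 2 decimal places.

With x = fraction of Rs-102 (so Rs-105 is 1 − x):
101.95060·x + 104.93511·(1 − x) = 102.3983
(101.95060 − 104.93511)·x = 102.3983 − 104.93511
x = -2.53681 / -2.98451 = 0.84999 → 85.00% Rs-102, 15.00% Rs-105.

15.00%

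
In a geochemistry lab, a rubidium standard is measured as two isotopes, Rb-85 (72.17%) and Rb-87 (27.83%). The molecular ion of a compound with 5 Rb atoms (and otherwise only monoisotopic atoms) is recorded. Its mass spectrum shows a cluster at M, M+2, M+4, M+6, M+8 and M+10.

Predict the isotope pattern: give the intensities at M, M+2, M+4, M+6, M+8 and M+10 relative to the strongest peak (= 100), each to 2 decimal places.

51.86 : 100.00 : 77.12 : 29.74 : 5.73 : 0.44

Each Rb atom is independently Rb-85 (p = 0.7217) or Rb-87 (q = 0.2783); the cluster is the binomial expansion (p + q)^5.
P(M) = 0.7217^5 = 0.195787
P(M+2) = 5 × 0.7217^4 × 0.2783^1 = 0.377494
P(M+4) = 10 × 0.7217^3 × 0.2783^2 = 0.291136
P(M+6) = 10 × 0.7217^2 × 0.2783^3 = 0.112267
P(M+8) = 5 × 0.7217^1 × 0.2783^4 = 0.021646
P(M+10) = 0.2783^5 = 0.001669
The M+2 peak is largest (0.377494); scaling to 100 gives 51.86 : 100.00 : 77.12 : 29.74 : 5.73 : 0.44.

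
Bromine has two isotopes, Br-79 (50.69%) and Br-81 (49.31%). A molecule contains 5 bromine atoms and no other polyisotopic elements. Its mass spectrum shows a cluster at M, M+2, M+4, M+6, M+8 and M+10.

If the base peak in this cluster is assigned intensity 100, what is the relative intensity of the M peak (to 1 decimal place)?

10.6

Binomial terms of (0.5069 + 0.4931)^5: M 0.0335, M+2 0.1628, M+4 0.3167, M+6 0.3081, M+8 0.1498, M+10 0.0292 → M+4 is the base peak.
P(M+4) = C(5,2) × 0.5069^3 × 0.4931^2 = 10 × 0.13024674 × 0.24314761 = 0.316692 (base)
P(M) = C(5,0) × 0.5069^5 × 0.4931^0 = 1 × 0.03346659 × 1.0000 = 0.033467
Relative intensity = 0.033467 / 0.316692 × 100 = 10.6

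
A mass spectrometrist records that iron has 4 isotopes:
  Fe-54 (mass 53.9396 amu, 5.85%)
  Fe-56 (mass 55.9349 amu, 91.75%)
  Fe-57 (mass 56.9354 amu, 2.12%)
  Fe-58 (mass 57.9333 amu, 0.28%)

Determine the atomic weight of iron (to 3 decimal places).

55.845 amu

Weight each isotope mass by its fractional abundance: 0.0585 × 53.9396 + 0.9175 × 55.9349 + 0.0212 × 56.9354 + 0.0028 × 57.9333
= 3.15547 + 51.32027 + 1.20703 + 0.16221 = 55.84498 amu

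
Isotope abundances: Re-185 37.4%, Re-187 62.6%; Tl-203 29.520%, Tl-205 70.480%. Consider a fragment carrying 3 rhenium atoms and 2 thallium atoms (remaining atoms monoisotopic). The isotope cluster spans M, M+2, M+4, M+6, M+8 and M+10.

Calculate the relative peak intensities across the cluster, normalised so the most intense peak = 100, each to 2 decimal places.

1.36 : 13.34 : 51.85 : 100.00 : 95.72 : 36.39

Rhenium pattern (n=3): 0.05231362 : 0.26268713 : 0.43968487 : 0.24531438
Thallium pattern (n=2): 0.08714304 : 0.41611392 : 0.49674304
Convolve the two distributions (both contribute in 2-u steps):
  M: 0.05231362×0.08714304 = 0.004559
  M+2: 0.05231362×0.41611392 + 0.26268713×0.08714304 = 0.044660
  M+4: 0.05231362×0.49674304 + 0.26268713×0.41611392 + 0.43968487×0.08714304 = 0.173610
  M+6: 0.26268713×0.49674304 + 0.43968487×0.41611392 + 0.24531438×0.08714304 = 0.334824
  M+8: 0.43968487×0.49674304 + 0.24531438×0.41611392 = 0.320489
  M+10: 0.24531438×0.49674304 = 0.121858
Scale to base peak (0.334824) = 100: 1.36 : 13.34 : 51.85 : 100.00 : 95.72 : 36.39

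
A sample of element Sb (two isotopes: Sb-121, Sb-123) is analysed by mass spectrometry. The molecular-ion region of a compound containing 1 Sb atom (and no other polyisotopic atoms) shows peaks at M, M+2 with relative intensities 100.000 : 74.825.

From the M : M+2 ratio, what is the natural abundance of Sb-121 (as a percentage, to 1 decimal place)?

57.2%

If p is the fraction of Sb that is Sb-121, then I(M+2)/I(M) = [C(1,1)·p^0·(1−p)] / p^1 = 1·(1−p)/p = 74.825/100.000 = 0.7483
(1−p)/p = 0.7483/1 = 0.7483  ⇒  p = 1/(1 + 0.7483) = 0.5720
Sb-121: 57.2%, Sb-123: 42.8%.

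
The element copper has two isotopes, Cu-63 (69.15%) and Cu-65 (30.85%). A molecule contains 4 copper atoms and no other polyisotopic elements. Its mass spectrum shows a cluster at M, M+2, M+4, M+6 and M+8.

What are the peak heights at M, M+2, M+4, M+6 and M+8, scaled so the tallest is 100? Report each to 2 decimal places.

56.04 : 100.00 : 66.92 : 19.90 : 2.22

Each Cu atom is independently Cu-63 (p = 0.6915) or Cu-65 (q = 0.3085); the cluster is the binomial expansion (p + q)^4.
P(M) = 0.6915^4 = 0.228649
P(M+2) = 4 × 0.6915^3 × 0.3085^1 = 0.408030
P(M+4) = 6 × 0.6915^2 × 0.3085^2 = 0.273052
P(M+6) = 4 × 0.6915^1 × 0.3085^3 = 0.081212
P(M+8) = 0.3085^4 = 0.009058
The M+2 peak is largest (0.408030); scaling to 100 gives 56.04 : 100.00 : 66.92 : 19.90 : 2.22.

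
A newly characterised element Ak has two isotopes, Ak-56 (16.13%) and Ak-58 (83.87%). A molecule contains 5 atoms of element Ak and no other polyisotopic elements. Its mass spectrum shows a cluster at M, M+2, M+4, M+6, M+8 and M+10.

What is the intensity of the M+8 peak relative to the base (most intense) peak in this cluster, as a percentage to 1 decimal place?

(0.1613 + 0.8387)^5 gives M 0.0001, M+2 0.0028, M+4 0.0295, M+6 0.1535, M+8 0.3991, M+10 0.4150; the largest is M+10.
P(M+10) = C(5,5) × 0.1613^0 × 0.8387^5 = 1 × 1.0000 × 0.41498578 = 0.414986 (base)
P(M+8) = C(5,4) × 0.1613^1 × 0.8387^4 = 5 × 0.1613 × 0.49479645 = 0.399053
Relative intensity = 0.399053 / 0.414986 × 100 = 96.2

96.2%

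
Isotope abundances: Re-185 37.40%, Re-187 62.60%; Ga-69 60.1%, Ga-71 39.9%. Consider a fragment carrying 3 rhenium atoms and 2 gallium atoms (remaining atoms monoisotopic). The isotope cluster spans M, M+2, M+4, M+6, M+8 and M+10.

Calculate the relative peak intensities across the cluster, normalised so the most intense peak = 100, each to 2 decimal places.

5.54 : 35.15 : 85.89 : 100.00 : 54.98 : 11.44

Rhenium pattern (n=3): 0.05231362 : 0.26268713 : 0.43968487 : 0.24531438
Gallium pattern (n=2): 0.361201 : 0.479598 : 0.159201
Convolve the two distributions (both contribute in 2-u steps):
  M: 0.05231362×0.361201 = 0.018896
  M+2: 0.05231362×0.479598 + 0.26268713×0.361201 = 0.119972
  M+4: 0.05231362×0.159201 + 0.26268713×0.479598 + 0.43968487×0.361201 = 0.293127
  M+6: 0.26268713×0.159201 + 0.43968487×0.479598 + 0.24531438×0.361201 = 0.341300
  M+8: 0.43968487×0.159201 + 0.24531438×0.479598 = 0.187651
  M+10: 0.24531438×0.159201 = 0.039054
Scale to base peak (0.341300) = 100: 5.54 : 35.15 : 85.89 : 100.00 : 54.98 : 11.44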